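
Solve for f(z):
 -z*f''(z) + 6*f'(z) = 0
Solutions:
 f(z) = C1 + C2*z^7


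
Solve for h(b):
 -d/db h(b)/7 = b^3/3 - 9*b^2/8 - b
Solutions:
 h(b) = C1 - 7*b^4/12 + 21*b^3/8 + 7*b^2/2


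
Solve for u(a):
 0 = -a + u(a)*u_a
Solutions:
 u(a) = -sqrt(C1 + a^2)
 u(a) = sqrt(C1 + a^2)


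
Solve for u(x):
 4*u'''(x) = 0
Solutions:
 u(x) = C1 + C2*x + C3*x^2


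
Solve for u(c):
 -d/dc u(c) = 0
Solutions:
 u(c) = C1


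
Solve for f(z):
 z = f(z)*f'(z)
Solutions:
 f(z) = -sqrt(C1 + z^2)
 f(z) = sqrt(C1 + z^2)


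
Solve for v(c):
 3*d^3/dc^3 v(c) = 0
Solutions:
 v(c) = C1 + C2*c + C3*c^2


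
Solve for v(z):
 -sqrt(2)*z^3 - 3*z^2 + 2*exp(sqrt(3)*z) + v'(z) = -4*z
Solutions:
 v(z) = C1 + sqrt(2)*z^4/4 + z^3 - 2*z^2 - 2*sqrt(3)*exp(sqrt(3)*z)/3


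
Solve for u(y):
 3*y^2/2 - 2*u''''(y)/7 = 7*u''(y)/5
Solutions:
 u(y) = C1 + C2*y + C3*sin(7*sqrt(10)*y/10) + C4*cos(7*sqrt(10)*y/10) + 5*y^4/56 - 75*y^2/343


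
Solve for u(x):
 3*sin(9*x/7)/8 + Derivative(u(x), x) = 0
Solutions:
 u(x) = C1 + 7*cos(9*x/7)/24


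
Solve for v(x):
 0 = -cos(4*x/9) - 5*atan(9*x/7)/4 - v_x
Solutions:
 v(x) = C1 - 5*x*atan(9*x/7)/4 + 35*log(81*x^2 + 49)/72 - 9*sin(4*x/9)/4


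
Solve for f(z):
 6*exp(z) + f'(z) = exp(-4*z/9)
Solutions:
 f(z) = C1 - 6*exp(z) - 9*exp(-4*z/9)/4


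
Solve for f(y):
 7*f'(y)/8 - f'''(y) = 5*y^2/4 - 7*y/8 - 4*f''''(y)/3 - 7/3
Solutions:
 f(y) = C1 + C2*exp(y*((sqrt(399) + 20)^(-1/3) + 2 + (sqrt(399) + 20)^(1/3))/8)*sin(sqrt(3)*y*(-(sqrt(399) + 20)^(1/3) + (sqrt(399) + 20)^(-1/3))/8) + C3*exp(y*((sqrt(399) + 20)^(-1/3) + 2 + (sqrt(399) + 20)^(1/3))/8)*cos(sqrt(3)*y*(-(sqrt(399) + 20)^(1/3) + (sqrt(399) + 20)^(-1/3))/8) + C4*exp(y*(-(sqrt(399) + 20)^(1/3) - 1/(sqrt(399) + 20)^(1/3) + 1)/4) + 10*y^3/21 - y^2/2 + 88*y/147


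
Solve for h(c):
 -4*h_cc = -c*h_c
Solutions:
 h(c) = C1 + C2*erfi(sqrt(2)*c/4)


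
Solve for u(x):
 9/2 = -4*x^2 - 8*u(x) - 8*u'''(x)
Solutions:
 u(x) = C3*exp(-x) - x^2/2 + (C1*sin(sqrt(3)*x/2) + C2*cos(sqrt(3)*x/2))*exp(x/2) - 9/16


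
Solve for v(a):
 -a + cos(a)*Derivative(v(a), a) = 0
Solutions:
 v(a) = C1 + Integral(a/cos(a), a)


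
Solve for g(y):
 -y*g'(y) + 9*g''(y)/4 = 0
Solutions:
 g(y) = C1 + C2*erfi(sqrt(2)*y/3)


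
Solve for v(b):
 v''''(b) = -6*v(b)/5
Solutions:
 v(b) = (C1*sin(10^(3/4)*3^(1/4)*b/10) + C2*cos(10^(3/4)*3^(1/4)*b/10))*exp(-10^(3/4)*3^(1/4)*b/10) + (C3*sin(10^(3/4)*3^(1/4)*b/10) + C4*cos(10^(3/4)*3^(1/4)*b/10))*exp(10^(3/4)*3^(1/4)*b/10)


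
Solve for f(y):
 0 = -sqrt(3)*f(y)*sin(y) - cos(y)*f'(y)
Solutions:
 f(y) = C1*cos(y)^(sqrt(3))


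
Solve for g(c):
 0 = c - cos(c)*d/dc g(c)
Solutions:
 g(c) = C1 + Integral(c/cos(c), c)


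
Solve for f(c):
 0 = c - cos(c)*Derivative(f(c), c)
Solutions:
 f(c) = C1 + Integral(c/cos(c), c)


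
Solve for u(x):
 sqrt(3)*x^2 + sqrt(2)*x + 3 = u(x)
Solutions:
 u(x) = sqrt(3)*x^2 + sqrt(2)*x + 3


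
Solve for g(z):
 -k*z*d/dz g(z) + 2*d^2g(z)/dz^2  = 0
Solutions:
 g(z) = Piecewise((-sqrt(pi)*C1*erf(z*sqrt(-k)/2)/sqrt(-k) - C2, (k > 0) | (k < 0)), (-C1*z - C2, True))


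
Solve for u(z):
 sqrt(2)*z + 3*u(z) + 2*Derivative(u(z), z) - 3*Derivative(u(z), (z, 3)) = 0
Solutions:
 u(z) = C1*exp(-2^(1/3)*z*(4/(sqrt(697) + 27)^(1/3) + 2^(1/3)*(sqrt(697) + 27)^(1/3))/12)*sin(2^(1/3)*sqrt(3)*z*(-2^(1/3)*(sqrt(697) + 27)^(1/3) + 4/(sqrt(697) + 27)^(1/3))/12) + C2*exp(-2^(1/3)*z*(4/(sqrt(697) + 27)^(1/3) + 2^(1/3)*(sqrt(697) + 27)^(1/3))/12)*cos(2^(1/3)*sqrt(3)*z*(-2^(1/3)*(sqrt(697) + 27)^(1/3) + 4/(sqrt(697) + 27)^(1/3))/12) + C3*exp(2^(1/3)*z*(4/(sqrt(697) + 27)^(1/3) + 2^(1/3)*(sqrt(697) + 27)^(1/3))/6) - sqrt(2)*z/3 + 2*sqrt(2)/9


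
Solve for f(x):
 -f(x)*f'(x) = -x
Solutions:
 f(x) = -sqrt(C1 + x^2)
 f(x) = sqrt(C1 + x^2)


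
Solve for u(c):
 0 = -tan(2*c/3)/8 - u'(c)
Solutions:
 u(c) = C1 + 3*log(cos(2*c/3))/16


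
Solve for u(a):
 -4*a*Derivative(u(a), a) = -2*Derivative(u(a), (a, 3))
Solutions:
 u(a) = C1 + Integral(C2*airyai(2^(1/3)*a) + C3*airybi(2^(1/3)*a), a)


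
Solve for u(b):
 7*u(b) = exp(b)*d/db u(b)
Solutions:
 u(b) = C1*exp(-7*exp(-b))


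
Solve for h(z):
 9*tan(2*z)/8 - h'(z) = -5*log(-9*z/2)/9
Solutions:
 h(z) = C1 + 5*z*log(-z)/9 - 5*z/9 - 5*z*log(2)/9 + 10*z*log(3)/9 - 9*log(cos(2*z))/16


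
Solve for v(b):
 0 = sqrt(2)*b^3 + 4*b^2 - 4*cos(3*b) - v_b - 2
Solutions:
 v(b) = C1 + sqrt(2)*b^4/4 + 4*b^3/3 - 2*b - 4*sin(3*b)/3


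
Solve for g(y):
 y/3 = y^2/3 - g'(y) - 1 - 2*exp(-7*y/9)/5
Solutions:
 g(y) = C1 + y^3/9 - y^2/6 - y + 18*exp(-7*y/9)/35


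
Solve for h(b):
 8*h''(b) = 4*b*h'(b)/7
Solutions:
 h(b) = C1 + C2*erfi(sqrt(7)*b/14)


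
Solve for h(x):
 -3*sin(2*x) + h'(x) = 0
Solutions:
 h(x) = C1 - 3*cos(2*x)/2


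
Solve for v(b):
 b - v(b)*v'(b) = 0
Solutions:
 v(b) = -sqrt(C1 + b^2)
 v(b) = sqrt(C1 + b^2)


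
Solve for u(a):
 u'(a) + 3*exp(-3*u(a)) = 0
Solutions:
 u(a) = log(C1 - 9*a)/3
 u(a) = log((-3^(1/3) - 3^(5/6)*I)*(C1 - 3*a)^(1/3)/2)
 u(a) = log((-3^(1/3) + 3^(5/6)*I)*(C1 - 3*a)^(1/3)/2)


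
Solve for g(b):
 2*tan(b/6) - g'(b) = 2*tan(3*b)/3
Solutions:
 g(b) = C1 - 12*log(cos(b/6)) + 2*log(cos(3*b))/9


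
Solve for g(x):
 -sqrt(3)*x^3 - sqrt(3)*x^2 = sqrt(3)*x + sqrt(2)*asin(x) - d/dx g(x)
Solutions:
 g(x) = C1 + sqrt(3)*x^4/4 + sqrt(3)*x^3/3 + sqrt(3)*x^2/2 + sqrt(2)*(x*asin(x) + sqrt(1 - x^2))


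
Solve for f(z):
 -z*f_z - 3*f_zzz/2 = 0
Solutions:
 f(z) = C1 + Integral(C2*airyai(-2^(1/3)*3^(2/3)*z/3) + C3*airybi(-2^(1/3)*3^(2/3)*z/3), z)


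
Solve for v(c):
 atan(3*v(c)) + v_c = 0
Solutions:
 Integral(1/atan(3*_y), (_y, v(c))) = C1 - c


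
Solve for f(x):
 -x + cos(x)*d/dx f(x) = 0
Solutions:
 f(x) = C1 + Integral(x/cos(x), x)


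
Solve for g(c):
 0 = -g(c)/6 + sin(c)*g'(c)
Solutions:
 g(c) = C1*(cos(c) - 1)^(1/12)/(cos(c) + 1)^(1/12)


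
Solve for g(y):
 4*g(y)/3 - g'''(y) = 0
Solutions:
 g(y) = C3*exp(6^(2/3)*y/3) + (C1*sin(2^(2/3)*3^(1/6)*y/2) + C2*cos(2^(2/3)*3^(1/6)*y/2))*exp(-6^(2/3)*y/6)


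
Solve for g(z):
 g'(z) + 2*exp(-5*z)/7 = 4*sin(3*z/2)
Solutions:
 g(z) = C1 - 8*cos(3*z/2)/3 + 2*exp(-5*z)/35


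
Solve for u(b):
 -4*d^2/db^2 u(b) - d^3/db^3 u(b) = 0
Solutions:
 u(b) = C1 + C2*b + C3*exp(-4*b)


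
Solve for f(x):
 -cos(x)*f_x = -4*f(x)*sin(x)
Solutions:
 f(x) = C1/cos(x)^4


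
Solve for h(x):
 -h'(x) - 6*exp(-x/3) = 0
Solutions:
 h(x) = C1 + 18*exp(-x/3)


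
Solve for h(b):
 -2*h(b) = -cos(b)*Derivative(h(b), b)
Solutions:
 h(b) = C1*(sin(b) + 1)/(sin(b) - 1)


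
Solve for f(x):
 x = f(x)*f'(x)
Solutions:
 f(x) = -sqrt(C1 + x^2)
 f(x) = sqrt(C1 + x^2)


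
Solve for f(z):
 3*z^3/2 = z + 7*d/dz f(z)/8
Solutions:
 f(z) = C1 + 3*z^4/7 - 4*z^2/7


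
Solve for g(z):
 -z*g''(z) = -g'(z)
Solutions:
 g(z) = C1 + C2*z^2


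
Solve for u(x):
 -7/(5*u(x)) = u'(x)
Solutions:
 u(x) = -sqrt(C1 - 70*x)/5
 u(x) = sqrt(C1 - 70*x)/5


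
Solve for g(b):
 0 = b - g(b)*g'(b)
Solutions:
 g(b) = -sqrt(C1 + b^2)
 g(b) = sqrt(C1 + b^2)


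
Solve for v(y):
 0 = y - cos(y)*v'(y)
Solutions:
 v(y) = C1 + Integral(y/cos(y), y)


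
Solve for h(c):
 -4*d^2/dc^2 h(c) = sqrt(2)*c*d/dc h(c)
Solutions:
 h(c) = C1 + C2*erf(2^(3/4)*c/4)


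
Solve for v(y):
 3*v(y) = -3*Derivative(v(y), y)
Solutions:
 v(y) = C1*exp(-y)


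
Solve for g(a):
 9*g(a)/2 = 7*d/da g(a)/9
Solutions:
 g(a) = C1*exp(81*a/14)


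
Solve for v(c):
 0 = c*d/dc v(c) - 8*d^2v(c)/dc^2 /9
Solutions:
 v(c) = C1 + C2*erfi(3*c/4)


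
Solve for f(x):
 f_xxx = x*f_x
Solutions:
 f(x) = C1 + Integral(C2*airyai(x) + C3*airybi(x), x)


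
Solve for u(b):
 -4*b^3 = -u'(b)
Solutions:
 u(b) = C1 + b^4


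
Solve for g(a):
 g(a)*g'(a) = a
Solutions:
 g(a) = -sqrt(C1 + a^2)
 g(a) = sqrt(C1 + a^2)


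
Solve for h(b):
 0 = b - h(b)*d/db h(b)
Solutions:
 h(b) = -sqrt(C1 + b^2)
 h(b) = sqrt(C1 + b^2)


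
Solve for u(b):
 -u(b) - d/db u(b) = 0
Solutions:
 u(b) = C1*exp(-b)


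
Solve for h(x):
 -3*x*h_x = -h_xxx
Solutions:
 h(x) = C1 + Integral(C2*airyai(3^(1/3)*x) + C3*airybi(3^(1/3)*x), x)


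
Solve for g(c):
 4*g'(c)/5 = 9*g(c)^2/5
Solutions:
 g(c) = -4/(C1 + 9*c)


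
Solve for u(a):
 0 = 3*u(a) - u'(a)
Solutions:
 u(a) = C1*exp(3*a)


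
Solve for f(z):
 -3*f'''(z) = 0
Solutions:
 f(z) = C1 + C2*z + C3*z^2


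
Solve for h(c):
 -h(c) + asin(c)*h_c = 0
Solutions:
 h(c) = C1*exp(Integral(1/asin(c), c))


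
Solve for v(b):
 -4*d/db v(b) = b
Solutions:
 v(b) = C1 - b^2/8


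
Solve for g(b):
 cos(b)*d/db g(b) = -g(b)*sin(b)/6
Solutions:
 g(b) = C1*cos(b)^(1/6)


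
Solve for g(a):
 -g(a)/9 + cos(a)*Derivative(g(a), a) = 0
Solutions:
 g(a) = C1*(sin(a) + 1)^(1/18)/(sin(a) - 1)^(1/18)


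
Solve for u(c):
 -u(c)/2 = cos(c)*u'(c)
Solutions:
 u(c) = C1*(sin(c) - 1)^(1/4)/(sin(c) + 1)^(1/4)


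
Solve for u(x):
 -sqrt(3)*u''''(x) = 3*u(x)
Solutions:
 u(x) = (C1*sin(sqrt(2)*3^(1/8)*x/2) + C2*cos(sqrt(2)*3^(1/8)*x/2))*exp(-sqrt(2)*3^(1/8)*x/2) + (C3*sin(sqrt(2)*3^(1/8)*x/2) + C4*cos(sqrt(2)*3^(1/8)*x/2))*exp(sqrt(2)*3^(1/8)*x/2)


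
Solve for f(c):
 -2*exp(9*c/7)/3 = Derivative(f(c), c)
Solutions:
 f(c) = C1 - 14*exp(9*c/7)/27


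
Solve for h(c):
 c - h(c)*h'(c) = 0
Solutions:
 h(c) = -sqrt(C1 + c^2)
 h(c) = sqrt(C1 + c^2)


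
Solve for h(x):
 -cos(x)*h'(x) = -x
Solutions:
 h(x) = C1 + Integral(x/cos(x), x)


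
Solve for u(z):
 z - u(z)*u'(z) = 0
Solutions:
 u(z) = -sqrt(C1 + z^2)
 u(z) = sqrt(C1 + z^2)


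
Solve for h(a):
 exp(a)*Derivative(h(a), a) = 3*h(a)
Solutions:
 h(a) = C1*exp(-3*exp(-a))


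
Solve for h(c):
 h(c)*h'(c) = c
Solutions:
 h(c) = -sqrt(C1 + c^2)
 h(c) = sqrt(C1 + c^2)


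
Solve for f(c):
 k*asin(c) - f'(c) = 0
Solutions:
 f(c) = C1 + k*(c*asin(c) + sqrt(1 - c^2))


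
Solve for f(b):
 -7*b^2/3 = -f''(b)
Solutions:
 f(b) = C1 + C2*b + 7*b^4/36


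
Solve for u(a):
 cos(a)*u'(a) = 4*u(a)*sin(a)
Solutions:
 u(a) = C1/cos(a)^4


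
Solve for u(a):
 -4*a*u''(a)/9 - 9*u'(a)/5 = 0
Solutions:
 u(a) = C1 + C2/a^(61/20)


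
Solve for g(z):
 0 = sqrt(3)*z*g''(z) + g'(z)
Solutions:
 g(z) = C1 + C2*z^(1 - sqrt(3)/3)


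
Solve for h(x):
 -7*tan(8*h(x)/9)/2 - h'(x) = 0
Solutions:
 h(x) = -9*asin(C1*exp(-28*x/9))/8 + 9*pi/8
 h(x) = 9*asin(C1*exp(-28*x/9))/8


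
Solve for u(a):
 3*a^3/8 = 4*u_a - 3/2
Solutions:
 u(a) = C1 + 3*a^4/128 + 3*a/8


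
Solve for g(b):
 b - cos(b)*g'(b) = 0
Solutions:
 g(b) = C1 + Integral(b/cos(b), b)


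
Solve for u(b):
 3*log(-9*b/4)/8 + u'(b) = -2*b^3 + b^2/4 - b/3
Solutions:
 u(b) = C1 - b^4/2 + b^3/12 - b^2/6 - 3*b*log(-b)/8 + 3*b*(-2*log(3) + 1 + 2*log(2))/8


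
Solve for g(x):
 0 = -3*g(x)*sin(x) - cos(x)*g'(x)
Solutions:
 g(x) = C1*cos(x)^3


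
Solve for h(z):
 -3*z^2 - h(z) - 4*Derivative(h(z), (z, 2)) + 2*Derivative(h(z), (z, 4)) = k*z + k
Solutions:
 h(z) = C1*exp(-z*sqrt(1 + sqrt(6)/2)) + C2*exp(z*sqrt(1 + sqrt(6)/2)) + C3*sin(z*sqrt(-1 + sqrt(6)/2)) + C4*cos(z*sqrt(-1 + sqrt(6)/2)) - k*z - k - 3*z^2 + 24


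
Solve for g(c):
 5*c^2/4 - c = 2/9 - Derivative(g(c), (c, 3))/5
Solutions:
 g(c) = C1 + C2*c + C3*c^2 - 5*c^5/48 + 5*c^4/24 + 5*c^3/27


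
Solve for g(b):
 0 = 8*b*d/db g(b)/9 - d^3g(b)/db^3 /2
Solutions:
 g(b) = C1 + Integral(C2*airyai(2*6^(1/3)*b/3) + C3*airybi(2*6^(1/3)*b/3), b)


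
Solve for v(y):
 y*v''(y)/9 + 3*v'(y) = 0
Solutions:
 v(y) = C1 + C2/y^26


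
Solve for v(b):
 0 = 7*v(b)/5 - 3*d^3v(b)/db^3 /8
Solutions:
 v(b) = C3*exp(2*15^(2/3)*7^(1/3)*b/15) + (C1*sin(3^(1/6)*5^(2/3)*7^(1/3)*b/5) + C2*cos(3^(1/6)*5^(2/3)*7^(1/3)*b/5))*exp(-15^(2/3)*7^(1/3)*b/15)


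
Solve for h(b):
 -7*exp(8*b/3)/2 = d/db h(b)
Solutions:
 h(b) = C1 - 21*exp(8*b/3)/16


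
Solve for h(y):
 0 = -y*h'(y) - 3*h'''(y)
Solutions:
 h(y) = C1 + Integral(C2*airyai(-3^(2/3)*y/3) + C3*airybi(-3^(2/3)*y/3), y)


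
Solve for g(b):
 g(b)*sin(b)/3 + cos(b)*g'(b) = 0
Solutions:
 g(b) = C1*cos(b)^(1/3)


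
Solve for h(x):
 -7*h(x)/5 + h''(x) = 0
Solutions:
 h(x) = C1*exp(-sqrt(35)*x/5) + C2*exp(sqrt(35)*x/5)


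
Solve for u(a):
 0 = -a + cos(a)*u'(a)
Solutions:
 u(a) = C1 + Integral(a/cos(a), a)


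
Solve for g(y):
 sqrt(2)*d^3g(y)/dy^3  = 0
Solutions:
 g(y) = C1 + C2*y + C3*y^2


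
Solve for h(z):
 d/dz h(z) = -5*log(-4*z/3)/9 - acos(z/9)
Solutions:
 h(z) = C1 - 5*z*log(-z)/9 - z*acos(z/9) - 10*z*log(2)/9 + 5*z/9 + 5*z*log(3)/9 + sqrt(81 - z^2)


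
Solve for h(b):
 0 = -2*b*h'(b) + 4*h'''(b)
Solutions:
 h(b) = C1 + Integral(C2*airyai(2^(2/3)*b/2) + C3*airybi(2^(2/3)*b/2), b)


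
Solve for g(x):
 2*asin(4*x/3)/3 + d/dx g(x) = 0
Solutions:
 g(x) = C1 - 2*x*asin(4*x/3)/3 - sqrt(9 - 16*x^2)/6


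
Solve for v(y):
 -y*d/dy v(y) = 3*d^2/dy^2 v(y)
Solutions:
 v(y) = C1 + C2*erf(sqrt(6)*y/6)


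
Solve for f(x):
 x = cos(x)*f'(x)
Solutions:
 f(x) = C1 + Integral(x/cos(x), x)


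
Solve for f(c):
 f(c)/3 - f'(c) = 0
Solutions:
 f(c) = C1*exp(c/3)


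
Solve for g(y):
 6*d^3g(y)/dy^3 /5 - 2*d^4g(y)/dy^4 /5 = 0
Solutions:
 g(y) = C1 + C2*y + C3*y^2 + C4*exp(3*y)


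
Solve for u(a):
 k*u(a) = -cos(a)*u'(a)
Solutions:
 u(a) = C1*exp(k*(log(sin(a) - 1) - log(sin(a) + 1))/2)


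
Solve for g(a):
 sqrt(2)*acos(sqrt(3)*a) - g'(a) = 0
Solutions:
 g(a) = C1 + sqrt(2)*(a*acos(sqrt(3)*a) - sqrt(3)*sqrt(1 - 3*a^2)/3)


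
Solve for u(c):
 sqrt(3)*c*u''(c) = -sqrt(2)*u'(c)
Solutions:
 u(c) = C1 + C2*c^(1 - sqrt(6)/3)


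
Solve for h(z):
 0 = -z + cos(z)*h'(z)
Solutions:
 h(z) = C1 + Integral(z/cos(z), z)


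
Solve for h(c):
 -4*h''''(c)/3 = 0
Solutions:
 h(c) = C1 + C2*c + C3*c^2 + C4*c^3


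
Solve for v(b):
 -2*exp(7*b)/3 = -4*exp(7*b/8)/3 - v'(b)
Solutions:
 v(b) = C1 - 32*exp(7*b/8)/21 + 2*exp(7*b)/21


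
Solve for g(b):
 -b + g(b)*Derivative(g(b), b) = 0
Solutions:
 g(b) = -sqrt(C1 + b^2)
 g(b) = sqrt(C1 + b^2)


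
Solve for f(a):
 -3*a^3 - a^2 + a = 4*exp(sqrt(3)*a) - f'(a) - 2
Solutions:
 f(a) = C1 + 3*a^4/4 + a^3/3 - a^2/2 - 2*a + 4*sqrt(3)*exp(sqrt(3)*a)/3


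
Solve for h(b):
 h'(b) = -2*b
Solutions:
 h(b) = C1 - b^2


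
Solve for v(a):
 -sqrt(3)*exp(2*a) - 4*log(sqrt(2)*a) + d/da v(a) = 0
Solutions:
 v(a) = C1 + 4*a*log(a) + 2*a*(-2 + log(2)) + sqrt(3)*exp(2*a)/2


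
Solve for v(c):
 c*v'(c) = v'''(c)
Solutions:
 v(c) = C1 + Integral(C2*airyai(c) + C3*airybi(c), c)


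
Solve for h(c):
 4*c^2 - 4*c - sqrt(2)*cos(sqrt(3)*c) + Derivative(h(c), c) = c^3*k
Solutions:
 h(c) = C1 + c^4*k/4 - 4*c^3/3 + 2*c^2 + sqrt(6)*sin(sqrt(3)*c)/3


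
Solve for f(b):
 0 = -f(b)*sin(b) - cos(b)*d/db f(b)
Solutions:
 f(b) = C1*cos(b)


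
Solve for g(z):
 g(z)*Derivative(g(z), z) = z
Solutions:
 g(z) = -sqrt(C1 + z^2)
 g(z) = sqrt(C1 + z^2)


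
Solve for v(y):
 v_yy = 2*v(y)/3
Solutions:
 v(y) = C1*exp(-sqrt(6)*y/3) + C2*exp(sqrt(6)*y/3)


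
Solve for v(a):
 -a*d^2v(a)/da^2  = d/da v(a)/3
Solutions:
 v(a) = C1 + C2*a^(2/3)


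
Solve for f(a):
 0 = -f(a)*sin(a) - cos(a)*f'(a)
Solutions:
 f(a) = C1*cos(a)


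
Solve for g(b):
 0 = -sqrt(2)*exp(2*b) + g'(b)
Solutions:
 g(b) = C1 + sqrt(2)*exp(2*b)/2


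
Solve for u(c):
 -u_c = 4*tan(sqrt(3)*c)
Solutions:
 u(c) = C1 + 4*sqrt(3)*log(cos(sqrt(3)*c))/3


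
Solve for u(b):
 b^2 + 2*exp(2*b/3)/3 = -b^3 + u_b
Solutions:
 u(b) = C1 + b^4/4 + b^3/3 + exp(2*b/3)


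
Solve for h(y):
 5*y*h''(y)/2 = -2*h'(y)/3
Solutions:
 h(y) = C1 + C2*y^(11/15)


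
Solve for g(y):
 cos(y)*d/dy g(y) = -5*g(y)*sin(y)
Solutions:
 g(y) = C1*cos(y)^5


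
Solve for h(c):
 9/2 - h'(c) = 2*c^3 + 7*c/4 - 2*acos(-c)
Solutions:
 h(c) = C1 - c^4/2 - 7*c^2/8 + 2*c*acos(-c) + 9*c/2 + 2*sqrt(1 - c^2)


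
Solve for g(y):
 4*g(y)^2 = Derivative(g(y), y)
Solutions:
 g(y) = -1/(C1 + 4*y)


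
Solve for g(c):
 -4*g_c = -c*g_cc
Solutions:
 g(c) = C1 + C2*c^5


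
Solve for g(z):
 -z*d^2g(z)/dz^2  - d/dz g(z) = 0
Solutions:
 g(z) = C1 + C2*log(z)


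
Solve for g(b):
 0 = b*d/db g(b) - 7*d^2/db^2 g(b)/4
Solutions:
 g(b) = C1 + C2*erfi(sqrt(14)*b/7)


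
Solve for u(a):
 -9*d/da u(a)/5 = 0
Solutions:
 u(a) = C1


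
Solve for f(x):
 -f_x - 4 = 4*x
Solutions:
 f(x) = C1 - 2*x^2 - 4*x


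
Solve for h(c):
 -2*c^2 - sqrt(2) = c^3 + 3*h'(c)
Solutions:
 h(c) = C1 - c^4/12 - 2*c^3/9 - sqrt(2)*c/3


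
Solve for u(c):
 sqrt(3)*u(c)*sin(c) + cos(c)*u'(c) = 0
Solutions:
 u(c) = C1*cos(c)^(sqrt(3))


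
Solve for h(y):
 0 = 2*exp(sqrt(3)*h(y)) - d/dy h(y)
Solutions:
 h(y) = sqrt(3)*(2*log(-1/(C1 + 2*y)) - log(3))/6


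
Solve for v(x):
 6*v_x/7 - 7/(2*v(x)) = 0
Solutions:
 v(x) = -sqrt(C1 + 294*x)/6
 v(x) = sqrt(C1 + 294*x)/6


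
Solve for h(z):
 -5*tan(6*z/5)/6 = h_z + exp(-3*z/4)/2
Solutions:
 h(z) = C1 - 25*log(tan(6*z/5)^2 + 1)/72 + 2*exp(-3*z/4)/3


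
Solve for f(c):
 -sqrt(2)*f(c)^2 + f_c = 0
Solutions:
 f(c) = -1/(C1 + sqrt(2)*c)


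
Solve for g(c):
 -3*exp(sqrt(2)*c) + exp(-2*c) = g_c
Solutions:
 g(c) = C1 - 3*sqrt(2)*exp(sqrt(2)*c)/2 - exp(-2*c)/2


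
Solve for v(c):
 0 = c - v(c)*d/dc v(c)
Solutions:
 v(c) = -sqrt(C1 + c^2)
 v(c) = sqrt(C1 + c^2)


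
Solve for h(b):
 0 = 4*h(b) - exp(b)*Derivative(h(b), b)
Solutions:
 h(b) = C1*exp(-4*exp(-b))


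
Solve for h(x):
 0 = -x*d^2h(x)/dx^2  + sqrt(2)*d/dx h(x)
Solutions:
 h(x) = C1 + C2*x^(1 + sqrt(2))


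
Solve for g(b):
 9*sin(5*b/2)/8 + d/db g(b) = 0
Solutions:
 g(b) = C1 + 9*cos(5*b/2)/20


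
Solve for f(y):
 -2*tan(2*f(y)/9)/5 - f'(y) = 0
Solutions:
 f(y) = -9*asin(C1*exp(-4*y/45))/2 + 9*pi/2
 f(y) = 9*asin(C1*exp(-4*y/45))/2


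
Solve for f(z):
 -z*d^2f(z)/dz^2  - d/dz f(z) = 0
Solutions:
 f(z) = C1 + C2*log(z)


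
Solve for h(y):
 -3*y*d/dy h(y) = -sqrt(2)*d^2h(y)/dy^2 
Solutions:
 h(y) = C1 + C2*erfi(2^(1/4)*sqrt(3)*y/2)


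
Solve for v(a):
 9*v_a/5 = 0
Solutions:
 v(a) = C1


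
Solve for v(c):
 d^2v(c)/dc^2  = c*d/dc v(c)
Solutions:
 v(c) = C1 + C2*erfi(sqrt(2)*c/2)


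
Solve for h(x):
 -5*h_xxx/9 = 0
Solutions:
 h(x) = C1 + C2*x + C3*x^2


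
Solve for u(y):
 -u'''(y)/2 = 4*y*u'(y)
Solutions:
 u(y) = C1 + Integral(C2*airyai(-2*y) + C3*airybi(-2*y), y)


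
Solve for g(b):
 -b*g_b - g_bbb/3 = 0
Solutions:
 g(b) = C1 + Integral(C2*airyai(-3^(1/3)*b) + C3*airybi(-3^(1/3)*b), b)


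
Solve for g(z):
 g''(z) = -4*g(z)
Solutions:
 g(z) = C1*sin(2*z) + C2*cos(2*z)


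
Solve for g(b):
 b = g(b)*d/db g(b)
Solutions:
 g(b) = -sqrt(C1 + b^2)
 g(b) = sqrt(C1 + b^2)


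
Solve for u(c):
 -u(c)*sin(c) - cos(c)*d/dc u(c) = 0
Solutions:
 u(c) = C1*cos(c)


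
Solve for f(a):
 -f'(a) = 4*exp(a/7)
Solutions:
 f(a) = C1 - 28*exp(a/7)


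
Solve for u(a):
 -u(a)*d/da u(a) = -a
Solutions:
 u(a) = -sqrt(C1 + a^2)
 u(a) = sqrt(C1 + a^2)


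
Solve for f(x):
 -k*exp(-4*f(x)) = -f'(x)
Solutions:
 f(x) = log(-I*(C1 + 4*k*x)^(1/4))
 f(x) = log(I*(C1 + 4*k*x)^(1/4))
 f(x) = log(-(C1 + 4*k*x)^(1/4))
 f(x) = log(C1 + 4*k*x)/4


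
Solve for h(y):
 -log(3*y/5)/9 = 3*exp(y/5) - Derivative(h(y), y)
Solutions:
 h(y) = C1 + y*log(y)/9 + y*(-log(5) - 1 + log(3))/9 + 15*exp(y/5)


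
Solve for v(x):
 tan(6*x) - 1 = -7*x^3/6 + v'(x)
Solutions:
 v(x) = C1 + 7*x^4/24 - x - log(cos(6*x))/6


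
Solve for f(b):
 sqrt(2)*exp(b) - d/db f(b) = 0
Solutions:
 f(b) = C1 + sqrt(2)*exp(b)


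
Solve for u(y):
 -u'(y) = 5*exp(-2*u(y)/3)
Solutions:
 u(y) = 3*log(-sqrt(C1 - 5*y)) - 3*log(3) + 3*log(6)/2
 u(y) = 3*log(C1 - 5*y)/2 - 3*log(3) + 3*log(6)/2


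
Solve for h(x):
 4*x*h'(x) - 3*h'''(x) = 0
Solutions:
 h(x) = C1 + Integral(C2*airyai(6^(2/3)*x/3) + C3*airybi(6^(2/3)*x/3), x)


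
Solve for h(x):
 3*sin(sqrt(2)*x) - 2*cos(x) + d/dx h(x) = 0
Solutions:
 h(x) = C1 + 2*sin(x) + 3*sqrt(2)*cos(sqrt(2)*x)/2


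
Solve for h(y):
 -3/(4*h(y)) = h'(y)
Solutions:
 h(y) = -sqrt(C1 - 6*y)/2
 h(y) = sqrt(C1 - 6*y)/2


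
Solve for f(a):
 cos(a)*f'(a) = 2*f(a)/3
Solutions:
 f(a) = C1*(sin(a) + 1)^(1/3)/(sin(a) - 1)^(1/3)


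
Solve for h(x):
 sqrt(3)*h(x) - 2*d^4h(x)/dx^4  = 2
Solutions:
 h(x) = C1*exp(-2^(3/4)*3^(1/8)*x/2) + C2*exp(2^(3/4)*3^(1/8)*x/2) + C3*sin(2^(3/4)*3^(1/8)*x/2) + C4*cos(2^(3/4)*3^(1/8)*x/2) + 2*sqrt(3)/3


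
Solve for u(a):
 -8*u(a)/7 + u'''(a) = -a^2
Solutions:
 u(a) = C3*exp(2*7^(2/3)*a/7) + 7*a^2/8 + (C1*sin(sqrt(3)*7^(2/3)*a/7) + C2*cos(sqrt(3)*7^(2/3)*a/7))*exp(-7^(2/3)*a/7)


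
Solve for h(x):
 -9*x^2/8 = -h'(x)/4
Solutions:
 h(x) = C1 + 3*x^3/2


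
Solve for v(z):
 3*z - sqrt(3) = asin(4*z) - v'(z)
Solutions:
 v(z) = C1 - 3*z^2/2 + z*asin(4*z) + sqrt(3)*z + sqrt(1 - 16*z^2)/4


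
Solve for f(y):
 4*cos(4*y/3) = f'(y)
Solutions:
 f(y) = C1 + 3*sin(4*y/3)


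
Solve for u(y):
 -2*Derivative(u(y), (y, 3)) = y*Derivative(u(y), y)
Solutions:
 u(y) = C1 + Integral(C2*airyai(-2^(2/3)*y/2) + C3*airybi(-2^(2/3)*y/2), y)


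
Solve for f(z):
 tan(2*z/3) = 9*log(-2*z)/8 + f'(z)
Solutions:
 f(z) = C1 - 9*z*log(-z)/8 - 9*z*log(2)/8 + 9*z/8 - 3*log(cos(2*z/3))/2


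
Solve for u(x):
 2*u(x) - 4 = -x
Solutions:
 u(x) = 2 - x/2


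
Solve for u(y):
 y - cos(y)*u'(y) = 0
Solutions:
 u(y) = C1 + Integral(y/cos(y), y)


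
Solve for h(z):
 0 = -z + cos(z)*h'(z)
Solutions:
 h(z) = C1 + Integral(z/cos(z), z)


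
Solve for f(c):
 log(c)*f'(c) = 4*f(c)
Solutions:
 f(c) = C1*exp(4*li(c))


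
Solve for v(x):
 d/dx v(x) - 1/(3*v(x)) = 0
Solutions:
 v(x) = -sqrt(C1 + 6*x)/3
 v(x) = sqrt(C1 + 6*x)/3


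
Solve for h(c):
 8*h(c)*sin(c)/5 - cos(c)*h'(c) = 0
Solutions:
 h(c) = C1/cos(c)^(8/5)


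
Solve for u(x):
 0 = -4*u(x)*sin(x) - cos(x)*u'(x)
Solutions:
 u(x) = C1*cos(x)^4


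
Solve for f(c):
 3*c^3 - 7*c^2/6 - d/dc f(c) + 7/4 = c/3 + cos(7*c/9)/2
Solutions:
 f(c) = C1 + 3*c^4/4 - 7*c^3/18 - c^2/6 + 7*c/4 - 9*sin(7*c/9)/14


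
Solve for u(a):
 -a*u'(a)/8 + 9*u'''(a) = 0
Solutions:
 u(a) = C1 + Integral(C2*airyai(3^(1/3)*a/6) + C3*airybi(3^(1/3)*a/6), a)


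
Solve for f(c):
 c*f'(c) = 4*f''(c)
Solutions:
 f(c) = C1 + C2*erfi(sqrt(2)*c/4)


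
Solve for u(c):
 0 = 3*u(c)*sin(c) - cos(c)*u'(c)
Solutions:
 u(c) = C1/cos(c)^3


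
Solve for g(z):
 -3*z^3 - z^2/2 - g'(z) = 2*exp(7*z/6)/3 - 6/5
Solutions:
 g(z) = C1 - 3*z^4/4 - z^3/6 + 6*z/5 - 4*exp(7*z/6)/7


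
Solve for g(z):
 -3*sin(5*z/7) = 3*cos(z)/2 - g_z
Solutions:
 g(z) = C1 + 3*sin(z)/2 - 21*cos(5*z/7)/5


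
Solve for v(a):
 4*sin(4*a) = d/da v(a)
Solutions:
 v(a) = C1 - cos(4*a)


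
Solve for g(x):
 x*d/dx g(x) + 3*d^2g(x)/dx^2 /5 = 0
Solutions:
 g(x) = C1 + C2*erf(sqrt(30)*x/6)


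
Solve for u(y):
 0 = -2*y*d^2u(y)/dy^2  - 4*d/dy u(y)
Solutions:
 u(y) = C1 + C2/y


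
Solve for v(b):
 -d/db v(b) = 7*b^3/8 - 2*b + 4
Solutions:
 v(b) = C1 - 7*b^4/32 + b^2 - 4*b


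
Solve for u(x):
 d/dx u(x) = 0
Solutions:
 u(x) = C1


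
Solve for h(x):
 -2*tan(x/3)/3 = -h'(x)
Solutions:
 h(x) = C1 - 2*log(cos(x/3))


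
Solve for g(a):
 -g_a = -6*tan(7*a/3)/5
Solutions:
 g(a) = C1 - 18*log(cos(7*a/3))/35


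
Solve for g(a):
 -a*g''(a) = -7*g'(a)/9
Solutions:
 g(a) = C1 + C2*a^(16/9)


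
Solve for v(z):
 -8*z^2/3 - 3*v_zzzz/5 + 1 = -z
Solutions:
 v(z) = C1 + C2*z + C3*z^2 + C4*z^3 - z^6/81 + z^5/72 + 5*z^4/72


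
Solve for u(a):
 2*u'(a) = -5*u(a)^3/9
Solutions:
 u(a) = -3*sqrt(-1/(C1 - 5*a))
 u(a) = 3*sqrt(-1/(C1 - 5*a))


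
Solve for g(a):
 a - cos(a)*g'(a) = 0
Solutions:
 g(a) = C1 + Integral(a/cos(a), a)


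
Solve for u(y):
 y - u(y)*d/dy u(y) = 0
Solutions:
 u(y) = -sqrt(C1 + y^2)
 u(y) = sqrt(C1 + y^2)


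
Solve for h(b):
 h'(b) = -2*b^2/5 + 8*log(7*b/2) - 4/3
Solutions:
 h(b) = C1 - 2*b^3/15 + 8*b*log(b) - 28*b/3 - 8*b*log(2) + 8*b*log(7)


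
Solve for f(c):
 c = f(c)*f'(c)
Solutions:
 f(c) = -sqrt(C1 + c^2)
 f(c) = sqrt(C1 + c^2)


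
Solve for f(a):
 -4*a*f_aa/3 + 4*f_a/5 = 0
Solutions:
 f(a) = C1 + C2*a^(8/5)


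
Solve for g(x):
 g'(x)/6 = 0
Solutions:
 g(x) = C1


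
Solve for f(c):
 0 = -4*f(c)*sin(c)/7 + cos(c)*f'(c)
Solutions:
 f(c) = C1/cos(c)^(4/7)


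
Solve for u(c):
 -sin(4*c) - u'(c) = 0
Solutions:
 u(c) = C1 + cos(4*c)/4


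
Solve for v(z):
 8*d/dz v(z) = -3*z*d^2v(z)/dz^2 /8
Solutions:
 v(z) = C1 + C2/z^(61/3)


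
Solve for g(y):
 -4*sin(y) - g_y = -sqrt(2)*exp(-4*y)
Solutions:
 g(y) = C1 + 4*cos(y) - sqrt(2)*exp(-4*y)/4


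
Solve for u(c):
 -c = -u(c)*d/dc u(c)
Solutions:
 u(c) = -sqrt(C1 + c^2)
 u(c) = sqrt(C1 + c^2)


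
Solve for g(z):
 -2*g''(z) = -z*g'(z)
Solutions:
 g(z) = C1 + C2*erfi(z/2)


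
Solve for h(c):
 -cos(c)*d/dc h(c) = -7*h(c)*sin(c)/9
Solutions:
 h(c) = C1/cos(c)^(7/9)


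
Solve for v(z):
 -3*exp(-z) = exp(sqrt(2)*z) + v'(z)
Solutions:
 v(z) = C1 - sqrt(2)*exp(sqrt(2)*z)/2 + 3*exp(-z)


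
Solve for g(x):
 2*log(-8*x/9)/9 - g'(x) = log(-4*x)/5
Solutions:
 g(x) = C1 + x*log(-x)/45 + x*(-20*log(3) - 1 + 12*log(2))/45


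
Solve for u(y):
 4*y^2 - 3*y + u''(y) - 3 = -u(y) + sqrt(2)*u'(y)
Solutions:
 u(y) = -4*y^2 - 8*sqrt(2)*y + 3*y + (C1*sin(sqrt(2)*y/2) + C2*cos(sqrt(2)*y/2))*exp(sqrt(2)*y/2) - 5 + 3*sqrt(2)


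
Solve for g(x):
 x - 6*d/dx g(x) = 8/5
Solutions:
 g(x) = C1 + x^2/12 - 4*x/15


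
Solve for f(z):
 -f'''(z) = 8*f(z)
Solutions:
 f(z) = C3*exp(-2*z) + (C1*sin(sqrt(3)*z) + C2*cos(sqrt(3)*z))*exp(z)


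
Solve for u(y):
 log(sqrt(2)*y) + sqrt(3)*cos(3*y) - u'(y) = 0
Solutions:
 u(y) = C1 + y*log(y) - y + y*log(2)/2 + sqrt(3)*sin(3*y)/3


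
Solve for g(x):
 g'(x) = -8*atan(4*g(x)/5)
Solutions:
 Integral(1/atan(4*_y/5), (_y, g(x))) = C1 - 8*x


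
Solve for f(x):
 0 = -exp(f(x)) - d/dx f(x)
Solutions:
 f(x) = log(1/(C1 + x))


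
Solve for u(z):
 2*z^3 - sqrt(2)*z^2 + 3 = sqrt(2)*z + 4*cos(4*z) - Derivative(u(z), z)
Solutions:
 u(z) = C1 - z^4/2 + sqrt(2)*z^3/3 + sqrt(2)*z^2/2 - 3*z + sin(4*z)


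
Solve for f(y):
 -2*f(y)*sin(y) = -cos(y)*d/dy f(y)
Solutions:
 f(y) = C1/cos(y)^2


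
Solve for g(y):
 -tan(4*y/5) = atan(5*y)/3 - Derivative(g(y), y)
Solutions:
 g(y) = C1 + y*atan(5*y)/3 - log(25*y^2 + 1)/30 - 5*log(cos(4*y/5))/4


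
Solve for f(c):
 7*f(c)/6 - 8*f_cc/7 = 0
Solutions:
 f(c) = C1*exp(-7*sqrt(3)*c/12) + C2*exp(7*sqrt(3)*c/12)


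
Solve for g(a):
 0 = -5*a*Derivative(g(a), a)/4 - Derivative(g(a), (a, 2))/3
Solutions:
 g(a) = C1 + C2*erf(sqrt(30)*a/4)


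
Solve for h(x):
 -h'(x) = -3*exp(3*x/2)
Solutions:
 h(x) = C1 + 2*exp(3*x/2)


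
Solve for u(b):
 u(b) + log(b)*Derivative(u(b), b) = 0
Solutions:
 u(b) = C1*exp(-li(b))


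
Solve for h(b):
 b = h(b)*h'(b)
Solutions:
 h(b) = -sqrt(C1 + b^2)
 h(b) = sqrt(C1 + b^2)


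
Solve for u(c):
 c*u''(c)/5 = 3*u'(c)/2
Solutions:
 u(c) = C1 + C2*c^(17/2)


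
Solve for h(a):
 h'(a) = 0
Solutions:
 h(a) = C1


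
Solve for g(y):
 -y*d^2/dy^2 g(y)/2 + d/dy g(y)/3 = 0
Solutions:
 g(y) = C1 + C2*y^(5/3)


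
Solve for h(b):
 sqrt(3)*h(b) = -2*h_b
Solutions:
 h(b) = C1*exp(-sqrt(3)*b/2)


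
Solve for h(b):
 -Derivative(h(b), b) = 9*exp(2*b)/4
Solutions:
 h(b) = C1 - 9*exp(2*b)/8


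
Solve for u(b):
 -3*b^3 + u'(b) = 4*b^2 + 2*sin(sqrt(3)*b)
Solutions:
 u(b) = C1 + 3*b^4/4 + 4*b^3/3 - 2*sqrt(3)*cos(sqrt(3)*b)/3


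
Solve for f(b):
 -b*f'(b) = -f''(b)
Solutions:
 f(b) = C1 + C2*erfi(sqrt(2)*b/2)


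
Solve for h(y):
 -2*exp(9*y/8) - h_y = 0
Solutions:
 h(y) = C1 - 16*exp(9*y/8)/9


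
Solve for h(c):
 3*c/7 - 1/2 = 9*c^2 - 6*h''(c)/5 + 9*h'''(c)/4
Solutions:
 h(c) = C1 + C2*c + C3*exp(8*c/15) + 5*c^4/8 + 1555*c^3/336 + 70535*c^2/2688


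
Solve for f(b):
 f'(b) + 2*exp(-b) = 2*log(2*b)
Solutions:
 f(b) = C1 + 2*b*log(b) + 2*b*(-1 + log(2)) + 2*exp(-b)


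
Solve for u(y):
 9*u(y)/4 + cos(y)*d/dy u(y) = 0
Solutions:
 u(y) = C1*(sin(y) - 1)^(9/8)/(sin(y) + 1)^(9/8)


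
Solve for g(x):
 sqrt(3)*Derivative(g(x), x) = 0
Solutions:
 g(x) = C1


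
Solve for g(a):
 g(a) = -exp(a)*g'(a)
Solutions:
 g(a) = C1*exp(exp(-a))


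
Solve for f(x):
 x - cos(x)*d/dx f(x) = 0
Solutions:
 f(x) = C1 + Integral(x/cos(x), x)


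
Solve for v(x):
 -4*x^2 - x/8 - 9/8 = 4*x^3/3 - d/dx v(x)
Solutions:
 v(x) = C1 + x^4/3 + 4*x^3/3 + x^2/16 + 9*x/8


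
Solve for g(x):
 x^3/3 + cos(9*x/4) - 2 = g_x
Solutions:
 g(x) = C1 + x^4/12 - 2*x + 4*sin(9*x/4)/9


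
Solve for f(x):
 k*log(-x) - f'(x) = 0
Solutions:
 f(x) = C1 + k*x*log(-x) - k*x


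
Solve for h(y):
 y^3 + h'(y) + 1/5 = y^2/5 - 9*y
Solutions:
 h(y) = C1 - y^4/4 + y^3/15 - 9*y^2/2 - y/5


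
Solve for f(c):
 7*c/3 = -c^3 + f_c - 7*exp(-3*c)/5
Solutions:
 f(c) = C1 + c^4/4 + 7*c^2/6 - 7*exp(-3*c)/15


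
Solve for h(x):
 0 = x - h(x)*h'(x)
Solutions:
 h(x) = -sqrt(C1 + x^2)
 h(x) = sqrt(C1 + x^2)


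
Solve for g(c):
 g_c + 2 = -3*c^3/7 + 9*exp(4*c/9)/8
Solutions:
 g(c) = C1 - 3*c^4/28 - 2*c + 81*exp(4*c/9)/32


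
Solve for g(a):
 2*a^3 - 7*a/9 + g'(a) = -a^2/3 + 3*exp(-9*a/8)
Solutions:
 g(a) = C1 - a^4/2 - a^3/9 + 7*a^2/18 - 8*exp(-9*a/8)/3


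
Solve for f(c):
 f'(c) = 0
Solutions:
 f(c) = C1


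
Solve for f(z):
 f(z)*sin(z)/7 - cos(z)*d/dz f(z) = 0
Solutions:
 f(z) = C1/cos(z)^(1/7)


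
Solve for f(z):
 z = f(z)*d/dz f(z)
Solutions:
 f(z) = -sqrt(C1 + z^2)
 f(z) = sqrt(C1 + z^2)


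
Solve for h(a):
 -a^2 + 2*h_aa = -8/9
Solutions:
 h(a) = C1 + C2*a + a^4/24 - 2*a^2/9


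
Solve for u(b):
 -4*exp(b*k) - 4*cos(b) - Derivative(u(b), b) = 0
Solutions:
 u(b) = C1 - 4*sin(b) - 4*exp(b*k)/k


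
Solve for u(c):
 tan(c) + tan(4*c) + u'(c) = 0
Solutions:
 u(c) = C1 + log(cos(c)) + log(cos(4*c))/4


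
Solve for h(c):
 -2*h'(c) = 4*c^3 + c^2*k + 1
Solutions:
 h(c) = C1 - c^4/2 - c^3*k/6 - c/2


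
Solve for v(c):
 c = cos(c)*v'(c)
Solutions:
 v(c) = C1 + Integral(c/cos(c), c)


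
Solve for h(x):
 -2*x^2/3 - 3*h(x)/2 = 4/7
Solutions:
 h(x) = -4*x^2/9 - 8/21


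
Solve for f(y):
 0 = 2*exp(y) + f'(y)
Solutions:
 f(y) = C1 - 2*exp(y)


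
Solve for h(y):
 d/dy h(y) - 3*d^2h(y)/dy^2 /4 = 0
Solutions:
 h(y) = C1 + C2*exp(4*y/3)


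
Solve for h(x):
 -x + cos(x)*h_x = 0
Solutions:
 h(x) = C1 + Integral(x/cos(x), x)


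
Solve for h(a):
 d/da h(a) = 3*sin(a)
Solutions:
 h(a) = C1 - 3*cos(a)


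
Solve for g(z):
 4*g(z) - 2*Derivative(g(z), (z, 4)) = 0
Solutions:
 g(z) = C1*exp(-2^(1/4)*z) + C2*exp(2^(1/4)*z) + C3*sin(2^(1/4)*z) + C4*cos(2^(1/4)*z)


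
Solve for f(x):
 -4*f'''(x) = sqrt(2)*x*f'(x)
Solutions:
 f(x) = C1 + Integral(C2*airyai(-sqrt(2)*x/2) + C3*airybi(-sqrt(2)*x/2), x)


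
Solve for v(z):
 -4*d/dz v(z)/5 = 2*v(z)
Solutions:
 v(z) = C1*exp(-5*z/2)


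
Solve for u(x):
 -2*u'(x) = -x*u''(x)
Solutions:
 u(x) = C1 + C2*x^3


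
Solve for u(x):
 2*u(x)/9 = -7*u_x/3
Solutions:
 u(x) = C1*exp(-2*x/21)


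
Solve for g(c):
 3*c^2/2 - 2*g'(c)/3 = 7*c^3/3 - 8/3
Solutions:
 g(c) = C1 - 7*c^4/8 + 3*c^3/4 + 4*c


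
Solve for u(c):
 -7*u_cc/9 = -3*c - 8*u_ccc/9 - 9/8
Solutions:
 u(c) = C1 + C2*c + C3*exp(7*c/8) + 9*c^3/14 + 2295*c^2/784


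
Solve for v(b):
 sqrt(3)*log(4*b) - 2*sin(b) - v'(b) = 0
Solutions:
 v(b) = C1 + sqrt(3)*b*(log(b) - 1) + 2*sqrt(3)*b*log(2) + 2*cos(b)


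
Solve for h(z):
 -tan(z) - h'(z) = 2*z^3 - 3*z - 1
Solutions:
 h(z) = C1 - z^4/2 + 3*z^2/2 + z + log(cos(z))


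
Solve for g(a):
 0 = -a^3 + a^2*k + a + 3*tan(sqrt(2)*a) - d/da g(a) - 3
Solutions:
 g(a) = C1 - a^4/4 + a^3*k/3 + a^2/2 - 3*a - 3*sqrt(2)*log(cos(sqrt(2)*a))/2


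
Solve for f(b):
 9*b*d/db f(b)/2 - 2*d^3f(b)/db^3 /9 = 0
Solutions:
 f(b) = C1 + Integral(C2*airyai(3*6^(1/3)*b/2) + C3*airybi(3*6^(1/3)*b/2), b)


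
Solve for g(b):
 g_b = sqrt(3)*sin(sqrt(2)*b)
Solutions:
 g(b) = C1 - sqrt(6)*cos(sqrt(2)*b)/2


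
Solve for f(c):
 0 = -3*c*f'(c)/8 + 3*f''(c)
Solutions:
 f(c) = C1 + C2*erfi(c/4)


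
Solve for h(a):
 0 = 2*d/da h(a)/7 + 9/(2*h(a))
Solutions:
 h(a) = -sqrt(C1 - 126*a)/2
 h(a) = sqrt(C1 - 126*a)/2


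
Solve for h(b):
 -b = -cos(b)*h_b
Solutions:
 h(b) = C1 + Integral(b/cos(b), b)


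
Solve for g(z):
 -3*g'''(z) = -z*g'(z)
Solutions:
 g(z) = C1 + Integral(C2*airyai(3^(2/3)*z/3) + C3*airybi(3^(2/3)*z/3), z)


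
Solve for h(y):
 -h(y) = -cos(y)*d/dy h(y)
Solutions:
 h(y) = C1*sqrt(sin(y) + 1)/sqrt(sin(y) - 1)


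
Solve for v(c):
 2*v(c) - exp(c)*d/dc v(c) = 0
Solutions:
 v(c) = C1*exp(-2*exp(-c))


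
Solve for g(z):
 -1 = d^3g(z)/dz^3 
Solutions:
 g(z) = C1 + C2*z + C3*z^2 - z^3/6


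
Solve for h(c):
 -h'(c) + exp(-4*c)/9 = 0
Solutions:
 h(c) = C1 - exp(-4*c)/36


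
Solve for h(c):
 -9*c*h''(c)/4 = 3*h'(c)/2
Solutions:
 h(c) = C1 + C2*c^(1/3)


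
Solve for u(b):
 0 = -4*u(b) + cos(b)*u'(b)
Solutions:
 u(b) = C1*(sin(b)^2 + 2*sin(b) + 1)/(sin(b)^2 - 2*sin(b) + 1)


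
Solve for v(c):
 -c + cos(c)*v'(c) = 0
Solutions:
 v(c) = C1 + Integral(c/cos(c), c)


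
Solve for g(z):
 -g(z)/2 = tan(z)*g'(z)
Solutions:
 g(z) = C1/sqrt(sin(z))


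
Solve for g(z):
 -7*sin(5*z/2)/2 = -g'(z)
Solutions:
 g(z) = C1 - 7*cos(5*z/2)/5


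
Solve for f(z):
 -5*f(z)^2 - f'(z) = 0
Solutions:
 f(z) = 1/(C1 + 5*z)


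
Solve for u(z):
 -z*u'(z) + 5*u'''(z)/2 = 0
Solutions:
 u(z) = C1 + Integral(C2*airyai(2^(1/3)*5^(2/3)*z/5) + C3*airybi(2^(1/3)*5^(2/3)*z/5), z)


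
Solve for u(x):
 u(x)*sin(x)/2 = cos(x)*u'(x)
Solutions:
 u(x) = C1/sqrt(cos(x))


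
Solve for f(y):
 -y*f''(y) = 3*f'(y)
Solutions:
 f(y) = C1 + C2/y^2


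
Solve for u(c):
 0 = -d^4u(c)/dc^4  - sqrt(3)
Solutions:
 u(c) = C1 + C2*c + C3*c^2 + C4*c^3 - sqrt(3)*c^4/24


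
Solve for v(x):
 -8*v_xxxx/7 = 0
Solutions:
 v(x) = C1 + C2*x + C3*x^2 + C4*x^3


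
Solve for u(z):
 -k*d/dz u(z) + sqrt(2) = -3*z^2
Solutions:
 u(z) = C1 + z^3/k + sqrt(2)*z/k


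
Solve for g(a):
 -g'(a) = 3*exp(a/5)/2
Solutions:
 g(a) = C1 - 15*exp(a/5)/2


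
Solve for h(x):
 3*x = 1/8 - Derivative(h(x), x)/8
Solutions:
 h(x) = C1 - 12*x^2 + x


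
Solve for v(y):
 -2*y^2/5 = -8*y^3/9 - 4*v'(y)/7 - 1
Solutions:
 v(y) = C1 - 7*y^4/18 + 7*y^3/30 - 7*y/4


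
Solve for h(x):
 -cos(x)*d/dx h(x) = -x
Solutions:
 h(x) = C1 + Integral(x/cos(x), x)


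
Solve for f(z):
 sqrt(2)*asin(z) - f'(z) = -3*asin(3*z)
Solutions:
 f(z) = C1 + 3*z*asin(3*z) + sqrt(1 - 9*z^2) + sqrt(2)*(z*asin(z) + sqrt(1 - z^2))


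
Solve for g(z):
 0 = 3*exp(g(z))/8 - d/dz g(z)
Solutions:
 g(z) = log(-1/(C1 + 3*z)) + 3*log(2)


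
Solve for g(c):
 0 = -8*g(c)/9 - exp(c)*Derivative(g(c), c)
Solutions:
 g(c) = C1*exp(8*exp(-c)/9)


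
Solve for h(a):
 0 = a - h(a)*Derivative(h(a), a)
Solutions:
 h(a) = -sqrt(C1 + a^2)
 h(a) = sqrt(C1 + a^2)


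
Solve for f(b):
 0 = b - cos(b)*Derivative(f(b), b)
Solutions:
 f(b) = C1 + Integral(b/cos(b), b)


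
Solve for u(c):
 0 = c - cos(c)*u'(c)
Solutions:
 u(c) = C1 + Integral(c/cos(c), c)


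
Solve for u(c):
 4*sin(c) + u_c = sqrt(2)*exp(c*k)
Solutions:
 u(c) = C1 + 4*cos(c) + sqrt(2)*exp(c*k)/k


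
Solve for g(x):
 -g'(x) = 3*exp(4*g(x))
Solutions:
 g(x) = log(-I*(1/(C1 + 12*x))^(1/4))
 g(x) = log(I*(1/(C1 + 12*x))^(1/4))
 g(x) = log(-(1/(C1 + 12*x))^(1/4))
 g(x) = log(1/(C1 + 12*x))/4


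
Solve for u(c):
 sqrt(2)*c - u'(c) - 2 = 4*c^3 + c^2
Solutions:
 u(c) = C1 - c^4 - c^3/3 + sqrt(2)*c^2/2 - 2*c


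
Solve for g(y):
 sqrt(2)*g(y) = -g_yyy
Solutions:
 g(y) = C3*exp(-2^(1/6)*y) + (C1*sin(2^(1/6)*sqrt(3)*y/2) + C2*cos(2^(1/6)*sqrt(3)*y/2))*exp(2^(1/6)*y/2)


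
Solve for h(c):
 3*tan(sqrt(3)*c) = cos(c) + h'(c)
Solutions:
 h(c) = C1 - sqrt(3)*log(cos(sqrt(3)*c)) - sin(c)


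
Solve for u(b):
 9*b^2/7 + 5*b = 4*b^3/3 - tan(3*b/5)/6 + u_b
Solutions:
 u(b) = C1 - b^4/3 + 3*b^3/7 + 5*b^2/2 - 5*log(cos(3*b/5))/18


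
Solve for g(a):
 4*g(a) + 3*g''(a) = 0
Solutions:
 g(a) = C1*sin(2*sqrt(3)*a/3) + C2*cos(2*sqrt(3)*a/3)


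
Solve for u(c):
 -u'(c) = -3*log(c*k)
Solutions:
 u(c) = C1 + 3*c*log(c*k) - 3*c


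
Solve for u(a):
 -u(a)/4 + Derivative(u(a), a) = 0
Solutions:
 u(a) = C1*exp(a/4)


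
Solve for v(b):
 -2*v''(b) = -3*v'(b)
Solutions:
 v(b) = C1 + C2*exp(3*b/2)


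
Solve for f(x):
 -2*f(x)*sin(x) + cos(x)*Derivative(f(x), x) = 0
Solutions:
 f(x) = C1/cos(x)^2


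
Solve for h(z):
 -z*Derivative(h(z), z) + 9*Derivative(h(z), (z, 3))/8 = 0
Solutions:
 h(z) = C1 + Integral(C2*airyai(2*3^(1/3)*z/3) + C3*airybi(2*3^(1/3)*z/3), z)


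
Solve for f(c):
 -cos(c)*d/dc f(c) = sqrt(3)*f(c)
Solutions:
 f(c) = C1*(sin(c) - 1)^(sqrt(3)/2)/(sin(c) + 1)^(sqrt(3)/2)


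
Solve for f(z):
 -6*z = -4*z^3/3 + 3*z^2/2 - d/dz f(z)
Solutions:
 f(z) = C1 - z^4/3 + z^3/2 + 3*z^2


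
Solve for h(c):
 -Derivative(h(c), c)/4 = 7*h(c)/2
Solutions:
 h(c) = C1*exp(-14*c)


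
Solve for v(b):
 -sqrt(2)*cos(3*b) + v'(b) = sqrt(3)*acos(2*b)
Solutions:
 v(b) = C1 + sqrt(3)*(b*acos(2*b) - sqrt(1 - 4*b^2)/2) + sqrt(2)*sin(3*b)/3


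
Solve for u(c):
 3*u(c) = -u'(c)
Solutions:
 u(c) = C1*exp(-3*c)


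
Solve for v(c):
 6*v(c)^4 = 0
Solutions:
 v(c) = 0


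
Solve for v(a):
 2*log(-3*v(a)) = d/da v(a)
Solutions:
 -Integral(1/(log(-_y) + log(3)), (_y, v(a)))/2 = C1 - a


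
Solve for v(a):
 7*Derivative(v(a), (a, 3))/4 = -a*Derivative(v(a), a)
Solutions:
 v(a) = C1 + Integral(C2*airyai(-14^(2/3)*a/7) + C3*airybi(-14^(2/3)*a/7), a)


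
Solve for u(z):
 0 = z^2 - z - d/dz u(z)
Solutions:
 u(z) = C1 + z^3/3 - z^2/2


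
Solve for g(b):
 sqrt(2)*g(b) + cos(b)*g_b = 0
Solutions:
 g(b) = C1*(sin(b) - 1)^(sqrt(2)/2)/(sin(b) + 1)^(sqrt(2)/2)


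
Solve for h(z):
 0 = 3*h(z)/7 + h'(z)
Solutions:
 h(z) = C1*exp(-3*z/7)


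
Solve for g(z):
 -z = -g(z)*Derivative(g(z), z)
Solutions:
 g(z) = -sqrt(C1 + z^2)
 g(z) = sqrt(C1 + z^2)


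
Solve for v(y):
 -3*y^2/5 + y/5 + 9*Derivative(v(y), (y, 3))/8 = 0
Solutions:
 v(y) = C1 + C2*y + C3*y^2 + 2*y^5/225 - y^4/135


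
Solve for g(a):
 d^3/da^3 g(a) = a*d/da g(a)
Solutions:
 g(a) = C1 + Integral(C2*airyai(a) + C3*airybi(a), a)


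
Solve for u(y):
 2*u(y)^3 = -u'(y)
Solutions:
 u(y) = -sqrt(2)*sqrt(-1/(C1 - 2*y))/2
 u(y) = sqrt(2)*sqrt(-1/(C1 - 2*y))/2


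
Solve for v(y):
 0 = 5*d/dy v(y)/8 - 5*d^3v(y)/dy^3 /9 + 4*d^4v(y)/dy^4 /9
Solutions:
 v(y) = C1 + C2*exp(y*(5*5^(2/3)/(9*sqrt(579) + 218)^(1/3) + 10 + 5^(1/3)*(9*sqrt(579) + 218)^(1/3))/24)*sin(sqrt(3)*5^(1/3)*y*(-(9*sqrt(579) + 218)^(1/3) + 5*5^(1/3)/(9*sqrt(579) + 218)^(1/3))/24) + C3*exp(y*(5*5^(2/3)/(9*sqrt(579) + 218)^(1/3) + 10 + 5^(1/3)*(9*sqrt(579) + 218)^(1/3))/24)*cos(sqrt(3)*5^(1/3)*y*(-(9*sqrt(579) + 218)^(1/3) + 5*5^(1/3)/(9*sqrt(579) + 218)^(1/3))/24) + C4*exp(y*(-5^(1/3)*(9*sqrt(579) + 218)^(1/3) - 5*5^(2/3)/(9*sqrt(579) + 218)^(1/3) + 5)/12)
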